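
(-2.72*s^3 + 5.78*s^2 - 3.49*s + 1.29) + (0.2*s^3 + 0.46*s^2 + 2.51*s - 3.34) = -2.52*s^3 + 6.24*s^2 - 0.98*s - 2.05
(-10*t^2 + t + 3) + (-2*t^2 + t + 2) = -12*t^2 + 2*t + 5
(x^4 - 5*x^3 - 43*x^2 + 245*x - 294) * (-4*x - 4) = -4*x^5 + 16*x^4 + 192*x^3 - 808*x^2 + 196*x + 1176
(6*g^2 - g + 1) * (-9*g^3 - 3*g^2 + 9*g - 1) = -54*g^5 - 9*g^4 + 48*g^3 - 18*g^2 + 10*g - 1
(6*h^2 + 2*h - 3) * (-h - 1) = -6*h^3 - 8*h^2 + h + 3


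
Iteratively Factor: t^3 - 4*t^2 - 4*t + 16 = (t + 2)*(t^2 - 6*t + 8) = (t - 4)*(t + 2)*(t - 2)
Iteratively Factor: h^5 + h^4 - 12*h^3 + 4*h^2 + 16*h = (h + 4)*(h^4 - 3*h^3 + 4*h) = (h - 2)*(h + 4)*(h^3 - h^2 - 2*h) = h*(h - 2)*(h + 4)*(h^2 - h - 2) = h*(h - 2)^2*(h + 4)*(h + 1)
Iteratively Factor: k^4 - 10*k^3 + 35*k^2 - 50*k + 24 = (k - 1)*(k^3 - 9*k^2 + 26*k - 24) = (k - 2)*(k - 1)*(k^2 - 7*k + 12) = (k - 4)*(k - 2)*(k - 1)*(k - 3)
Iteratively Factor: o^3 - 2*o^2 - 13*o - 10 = (o + 2)*(o^2 - 4*o - 5) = (o - 5)*(o + 2)*(o + 1)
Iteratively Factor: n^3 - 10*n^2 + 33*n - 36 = (n - 4)*(n^2 - 6*n + 9) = (n - 4)*(n - 3)*(n - 3)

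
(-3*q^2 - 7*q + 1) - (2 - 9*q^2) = 6*q^2 - 7*q - 1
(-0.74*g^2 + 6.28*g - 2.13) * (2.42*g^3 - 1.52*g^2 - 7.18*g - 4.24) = -1.7908*g^5 + 16.3224*g^4 - 9.387*g^3 - 38.7152*g^2 - 11.3338*g + 9.0312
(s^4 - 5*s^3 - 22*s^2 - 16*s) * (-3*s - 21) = -3*s^5 - 6*s^4 + 171*s^3 + 510*s^2 + 336*s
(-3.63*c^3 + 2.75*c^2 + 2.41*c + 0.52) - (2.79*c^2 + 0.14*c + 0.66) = -3.63*c^3 - 0.04*c^2 + 2.27*c - 0.14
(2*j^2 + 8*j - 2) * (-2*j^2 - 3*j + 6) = -4*j^4 - 22*j^3 - 8*j^2 + 54*j - 12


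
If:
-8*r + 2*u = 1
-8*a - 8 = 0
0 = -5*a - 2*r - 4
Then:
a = -1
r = 1/2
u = 5/2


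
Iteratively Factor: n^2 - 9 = (n + 3)*(n - 3)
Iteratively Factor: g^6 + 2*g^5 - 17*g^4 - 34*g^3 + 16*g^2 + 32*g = (g + 1)*(g^5 + g^4 - 18*g^3 - 16*g^2 + 32*g) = g*(g + 1)*(g^4 + g^3 - 18*g^2 - 16*g + 32) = g*(g - 4)*(g + 1)*(g^3 + 5*g^2 + 2*g - 8) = g*(g - 4)*(g + 1)*(g + 4)*(g^2 + g - 2) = g*(g - 4)*(g + 1)*(g + 2)*(g + 4)*(g - 1)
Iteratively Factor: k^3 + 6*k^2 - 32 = (k + 4)*(k^2 + 2*k - 8) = (k + 4)^2*(k - 2)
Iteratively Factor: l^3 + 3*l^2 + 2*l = (l)*(l^2 + 3*l + 2) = l*(l + 1)*(l + 2)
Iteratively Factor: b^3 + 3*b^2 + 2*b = (b + 2)*(b^2 + b) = b*(b + 2)*(b + 1)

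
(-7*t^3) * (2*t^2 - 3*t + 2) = -14*t^5 + 21*t^4 - 14*t^3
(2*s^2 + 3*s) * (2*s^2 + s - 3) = 4*s^4 + 8*s^3 - 3*s^2 - 9*s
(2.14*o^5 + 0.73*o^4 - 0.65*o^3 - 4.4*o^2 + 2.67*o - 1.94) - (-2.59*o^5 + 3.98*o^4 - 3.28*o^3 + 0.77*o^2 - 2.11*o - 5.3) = 4.73*o^5 - 3.25*o^4 + 2.63*o^3 - 5.17*o^2 + 4.78*o + 3.36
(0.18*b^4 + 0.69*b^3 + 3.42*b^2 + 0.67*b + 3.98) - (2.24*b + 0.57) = 0.18*b^4 + 0.69*b^3 + 3.42*b^2 - 1.57*b + 3.41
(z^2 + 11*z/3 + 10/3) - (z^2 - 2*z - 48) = 17*z/3 + 154/3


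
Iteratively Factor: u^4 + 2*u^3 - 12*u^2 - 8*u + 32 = (u + 2)*(u^3 - 12*u + 16) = (u - 2)*(u + 2)*(u^2 + 2*u - 8) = (u - 2)*(u + 2)*(u + 4)*(u - 2)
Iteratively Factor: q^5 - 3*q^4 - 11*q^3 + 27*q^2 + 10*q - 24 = (q + 3)*(q^4 - 6*q^3 + 7*q^2 + 6*q - 8) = (q - 1)*(q + 3)*(q^3 - 5*q^2 + 2*q + 8) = (q - 4)*(q - 1)*(q + 3)*(q^2 - q - 2) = (q - 4)*(q - 2)*(q - 1)*(q + 3)*(q + 1)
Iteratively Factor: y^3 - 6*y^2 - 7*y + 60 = (y + 3)*(y^2 - 9*y + 20) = (y - 5)*(y + 3)*(y - 4)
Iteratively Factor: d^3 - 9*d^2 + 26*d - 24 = (d - 3)*(d^2 - 6*d + 8) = (d - 3)*(d - 2)*(d - 4)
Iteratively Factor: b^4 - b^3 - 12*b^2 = (b)*(b^3 - b^2 - 12*b) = b*(b - 4)*(b^2 + 3*b) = b^2*(b - 4)*(b + 3)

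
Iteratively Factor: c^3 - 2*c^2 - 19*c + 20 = (c - 1)*(c^2 - c - 20) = (c - 1)*(c + 4)*(c - 5)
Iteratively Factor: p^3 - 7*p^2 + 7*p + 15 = (p - 5)*(p^2 - 2*p - 3) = (p - 5)*(p + 1)*(p - 3)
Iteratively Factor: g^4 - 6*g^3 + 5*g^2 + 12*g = (g - 4)*(g^3 - 2*g^2 - 3*g) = (g - 4)*(g - 3)*(g^2 + g) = g*(g - 4)*(g - 3)*(g + 1)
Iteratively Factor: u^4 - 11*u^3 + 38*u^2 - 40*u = (u - 2)*(u^3 - 9*u^2 + 20*u) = (u - 5)*(u - 2)*(u^2 - 4*u) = (u - 5)*(u - 4)*(u - 2)*(u)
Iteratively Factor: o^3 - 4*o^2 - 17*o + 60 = (o + 4)*(o^2 - 8*o + 15) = (o - 5)*(o + 4)*(o - 3)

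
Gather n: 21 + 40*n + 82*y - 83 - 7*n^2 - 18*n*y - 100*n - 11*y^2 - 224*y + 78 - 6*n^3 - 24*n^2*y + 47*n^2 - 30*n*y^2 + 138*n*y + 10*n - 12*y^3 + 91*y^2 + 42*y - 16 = -6*n^3 + n^2*(40 - 24*y) + n*(-30*y^2 + 120*y - 50) - 12*y^3 + 80*y^2 - 100*y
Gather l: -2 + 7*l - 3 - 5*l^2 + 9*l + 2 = -5*l^2 + 16*l - 3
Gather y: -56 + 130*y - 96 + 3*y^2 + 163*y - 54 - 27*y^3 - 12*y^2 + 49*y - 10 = -27*y^3 - 9*y^2 + 342*y - 216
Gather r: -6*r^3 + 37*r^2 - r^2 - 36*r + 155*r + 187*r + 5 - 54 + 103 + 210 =-6*r^3 + 36*r^2 + 306*r + 264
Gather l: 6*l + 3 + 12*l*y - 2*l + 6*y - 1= l*(12*y + 4) + 6*y + 2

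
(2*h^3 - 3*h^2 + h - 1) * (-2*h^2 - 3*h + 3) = -4*h^5 + 13*h^3 - 10*h^2 + 6*h - 3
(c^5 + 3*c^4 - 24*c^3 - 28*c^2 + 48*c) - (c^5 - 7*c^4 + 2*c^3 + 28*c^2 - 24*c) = 10*c^4 - 26*c^3 - 56*c^2 + 72*c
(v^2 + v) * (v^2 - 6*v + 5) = v^4 - 5*v^3 - v^2 + 5*v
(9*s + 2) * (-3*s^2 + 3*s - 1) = -27*s^3 + 21*s^2 - 3*s - 2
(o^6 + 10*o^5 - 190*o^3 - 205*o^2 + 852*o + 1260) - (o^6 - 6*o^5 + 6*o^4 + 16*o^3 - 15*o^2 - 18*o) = 16*o^5 - 6*o^4 - 206*o^3 - 190*o^2 + 870*o + 1260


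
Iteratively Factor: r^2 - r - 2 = (r - 2)*(r + 1)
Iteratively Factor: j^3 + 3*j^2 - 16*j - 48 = (j + 4)*(j^2 - j - 12) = (j - 4)*(j + 4)*(j + 3)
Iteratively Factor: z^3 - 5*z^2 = (z)*(z^2 - 5*z) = z*(z - 5)*(z)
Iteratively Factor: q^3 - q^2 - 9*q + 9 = (q - 1)*(q^2 - 9) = (q - 1)*(q + 3)*(q - 3)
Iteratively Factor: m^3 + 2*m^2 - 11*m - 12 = (m - 3)*(m^2 + 5*m + 4) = (m - 3)*(m + 4)*(m + 1)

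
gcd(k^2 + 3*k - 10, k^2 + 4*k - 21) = 1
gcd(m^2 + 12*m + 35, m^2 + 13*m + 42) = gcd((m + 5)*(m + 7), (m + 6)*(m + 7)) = m + 7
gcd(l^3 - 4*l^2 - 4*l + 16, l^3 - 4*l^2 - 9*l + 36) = l - 4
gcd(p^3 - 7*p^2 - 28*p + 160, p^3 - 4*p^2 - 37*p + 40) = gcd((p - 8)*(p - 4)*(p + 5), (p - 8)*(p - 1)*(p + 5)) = p^2 - 3*p - 40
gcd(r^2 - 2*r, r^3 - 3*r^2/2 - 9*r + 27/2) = 1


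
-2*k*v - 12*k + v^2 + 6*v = (-2*k + v)*(v + 6)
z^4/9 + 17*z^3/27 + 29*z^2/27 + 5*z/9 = z*(z/3 + 1/3)*(z/3 + 1)*(z + 5/3)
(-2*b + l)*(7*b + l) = -14*b^2 + 5*b*l + l^2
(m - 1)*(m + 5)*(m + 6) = m^3 + 10*m^2 + 19*m - 30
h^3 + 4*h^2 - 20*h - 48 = (h - 4)*(h + 2)*(h + 6)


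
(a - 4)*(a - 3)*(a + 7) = a^3 - 37*a + 84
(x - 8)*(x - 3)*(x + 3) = x^3 - 8*x^2 - 9*x + 72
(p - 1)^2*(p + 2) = p^3 - 3*p + 2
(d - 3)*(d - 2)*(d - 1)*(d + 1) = d^4 - 5*d^3 + 5*d^2 + 5*d - 6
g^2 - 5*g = g*(g - 5)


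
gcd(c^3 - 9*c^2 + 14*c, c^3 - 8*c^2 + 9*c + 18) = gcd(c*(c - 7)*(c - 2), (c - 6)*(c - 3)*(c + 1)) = 1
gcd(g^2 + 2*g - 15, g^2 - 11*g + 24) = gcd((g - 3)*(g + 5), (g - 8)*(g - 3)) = g - 3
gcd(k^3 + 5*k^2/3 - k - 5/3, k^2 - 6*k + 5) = k - 1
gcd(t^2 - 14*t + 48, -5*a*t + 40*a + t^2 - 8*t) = t - 8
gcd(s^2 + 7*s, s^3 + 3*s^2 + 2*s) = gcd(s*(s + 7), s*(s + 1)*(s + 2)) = s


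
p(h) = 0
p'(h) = 0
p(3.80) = 0.00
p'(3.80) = 0.00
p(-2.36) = 0.00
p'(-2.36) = 0.00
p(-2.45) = 0.00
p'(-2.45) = 0.00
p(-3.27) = 0.00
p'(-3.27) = 0.00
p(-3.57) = 0.00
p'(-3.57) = 0.00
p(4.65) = 0.00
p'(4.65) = 0.00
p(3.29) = 0.00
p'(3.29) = 0.00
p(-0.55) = 0.00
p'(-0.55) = 0.00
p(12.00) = 0.00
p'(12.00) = 0.00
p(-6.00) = 0.00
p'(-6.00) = 0.00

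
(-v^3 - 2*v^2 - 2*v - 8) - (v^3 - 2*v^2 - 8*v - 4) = -2*v^3 + 6*v - 4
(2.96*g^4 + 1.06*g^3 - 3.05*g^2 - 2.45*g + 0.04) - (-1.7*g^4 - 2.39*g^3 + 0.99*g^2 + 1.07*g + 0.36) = 4.66*g^4 + 3.45*g^3 - 4.04*g^2 - 3.52*g - 0.32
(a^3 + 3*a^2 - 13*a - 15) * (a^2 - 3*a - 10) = a^5 - 32*a^3 - 6*a^2 + 175*a + 150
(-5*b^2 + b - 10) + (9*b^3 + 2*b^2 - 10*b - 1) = 9*b^3 - 3*b^2 - 9*b - 11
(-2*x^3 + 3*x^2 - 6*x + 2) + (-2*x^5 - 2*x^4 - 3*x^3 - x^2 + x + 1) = -2*x^5 - 2*x^4 - 5*x^3 + 2*x^2 - 5*x + 3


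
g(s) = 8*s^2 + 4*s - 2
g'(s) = 16*s + 4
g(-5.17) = 191.15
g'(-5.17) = -78.72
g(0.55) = 2.62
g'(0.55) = 12.80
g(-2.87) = 52.42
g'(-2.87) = -41.92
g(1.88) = 33.80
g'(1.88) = 34.08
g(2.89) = 76.38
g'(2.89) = 50.24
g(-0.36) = -2.40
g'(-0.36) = -1.76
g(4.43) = 172.72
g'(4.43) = 74.88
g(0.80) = 6.32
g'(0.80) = 16.80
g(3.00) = 82.00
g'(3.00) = 52.00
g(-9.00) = 610.00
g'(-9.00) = -140.00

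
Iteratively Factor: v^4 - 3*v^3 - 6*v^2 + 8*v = (v - 1)*(v^3 - 2*v^2 - 8*v) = (v - 4)*(v - 1)*(v^2 + 2*v) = (v - 4)*(v - 1)*(v + 2)*(v)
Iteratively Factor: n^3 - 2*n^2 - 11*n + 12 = (n - 1)*(n^2 - n - 12) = (n - 1)*(n + 3)*(n - 4)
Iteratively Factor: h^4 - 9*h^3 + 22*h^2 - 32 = (h + 1)*(h^3 - 10*h^2 + 32*h - 32) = (h - 4)*(h + 1)*(h^2 - 6*h + 8) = (h - 4)^2*(h + 1)*(h - 2)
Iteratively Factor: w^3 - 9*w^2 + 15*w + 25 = (w + 1)*(w^2 - 10*w + 25) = (w - 5)*(w + 1)*(w - 5)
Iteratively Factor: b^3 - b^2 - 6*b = (b + 2)*(b^2 - 3*b) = b*(b + 2)*(b - 3)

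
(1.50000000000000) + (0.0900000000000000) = 1.59000000000000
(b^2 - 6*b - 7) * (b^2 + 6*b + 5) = b^4 - 38*b^2 - 72*b - 35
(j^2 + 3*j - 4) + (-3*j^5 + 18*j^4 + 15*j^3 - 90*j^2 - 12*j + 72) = -3*j^5 + 18*j^4 + 15*j^3 - 89*j^2 - 9*j + 68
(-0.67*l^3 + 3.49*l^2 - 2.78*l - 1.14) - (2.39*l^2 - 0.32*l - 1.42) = -0.67*l^3 + 1.1*l^2 - 2.46*l + 0.28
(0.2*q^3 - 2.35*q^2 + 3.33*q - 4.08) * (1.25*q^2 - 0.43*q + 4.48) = 0.25*q^5 - 3.0235*q^4 + 6.069*q^3 - 17.0599*q^2 + 16.6728*q - 18.2784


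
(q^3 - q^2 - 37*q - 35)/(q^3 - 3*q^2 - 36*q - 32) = (q^2 - 2*q - 35)/(q^2 - 4*q - 32)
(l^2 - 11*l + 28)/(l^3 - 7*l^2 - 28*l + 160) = (l - 7)/(l^2 - 3*l - 40)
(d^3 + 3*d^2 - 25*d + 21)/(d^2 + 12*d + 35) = (d^2 - 4*d + 3)/(d + 5)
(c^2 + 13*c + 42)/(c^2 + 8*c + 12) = (c + 7)/(c + 2)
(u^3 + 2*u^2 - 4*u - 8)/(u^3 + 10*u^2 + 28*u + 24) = (u - 2)/(u + 6)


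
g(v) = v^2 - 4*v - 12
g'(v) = 2*v - 4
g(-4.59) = 27.43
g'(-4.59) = -13.18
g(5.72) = -2.16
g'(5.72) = 7.44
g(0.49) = -13.72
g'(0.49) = -3.02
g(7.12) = 10.21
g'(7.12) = 10.24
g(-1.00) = -7.00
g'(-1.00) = -6.00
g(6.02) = 0.16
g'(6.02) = 8.04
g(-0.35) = -10.48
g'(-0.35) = -4.70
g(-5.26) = 36.71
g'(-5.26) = -14.52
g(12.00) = 84.00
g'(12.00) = 20.00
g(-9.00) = 105.00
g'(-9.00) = -22.00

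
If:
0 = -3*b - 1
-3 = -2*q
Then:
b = -1/3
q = 3/2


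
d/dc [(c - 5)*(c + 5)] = 2*c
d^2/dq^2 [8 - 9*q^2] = -18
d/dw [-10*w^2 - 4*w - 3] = -20*w - 4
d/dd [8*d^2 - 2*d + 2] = 16*d - 2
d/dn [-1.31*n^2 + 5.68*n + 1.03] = 5.68 - 2.62*n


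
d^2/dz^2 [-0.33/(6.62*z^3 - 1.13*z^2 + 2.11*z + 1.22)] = ((13.1076*z - 0.7458)*(6.62*z^3 - 1.13*z^2 + 2.11*z + 1.22) - 0.33*(19.86*z^2 - 2.26*z + 2.11)*(39.72*z^2 - 4.52*z + 4.22))/(6.62*z^3 - 1.13*z^2 + 2.11*z + 1.22)^3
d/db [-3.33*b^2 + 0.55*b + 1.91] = 0.55 - 6.66*b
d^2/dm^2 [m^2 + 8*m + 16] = 2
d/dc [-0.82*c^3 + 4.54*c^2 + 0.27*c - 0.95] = -2.46*c^2 + 9.08*c + 0.27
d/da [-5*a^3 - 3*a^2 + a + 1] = -15*a^2 - 6*a + 1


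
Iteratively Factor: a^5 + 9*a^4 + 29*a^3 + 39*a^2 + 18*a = (a + 2)*(a^4 + 7*a^3 + 15*a^2 + 9*a) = (a + 2)*(a + 3)*(a^3 + 4*a^2 + 3*a) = a*(a + 2)*(a + 3)*(a^2 + 4*a + 3) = a*(a + 1)*(a + 2)*(a + 3)*(a + 3)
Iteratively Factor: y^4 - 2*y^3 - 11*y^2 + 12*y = (y - 1)*(y^3 - y^2 - 12*y) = y*(y - 1)*(y^2 - y - 12) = y*(y - 1)*(y + 3)*(y - 4)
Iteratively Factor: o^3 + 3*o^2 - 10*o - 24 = (o + 2)*(o^2 + o - 12) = (o - 3)*(o + 2)*(o + 4)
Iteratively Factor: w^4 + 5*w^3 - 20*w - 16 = (w - 2)*(w^3 + 7*w^2 + 14*w + 8) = (w - 2)*(w + 2)*(w^2 + 5*w + 4) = (w - 2)*(w + 1)*(w + 2)*(w + 4)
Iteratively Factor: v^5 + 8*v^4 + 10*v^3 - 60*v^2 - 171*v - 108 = (v - 3)*(v^4 + 11*v^3 + 43*v^2 + 69*v + 36) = (v - 3)*(v + 3)*(v^3 + 8*v^2 + 19*v + 12) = (v - 3)*(v + 3)*(v + 4)*(v^2 + 4*v + 3) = (v - 3)*(v + 3)^2*(v + 4)*(v + 1)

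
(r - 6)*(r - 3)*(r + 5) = r^3 - 4*r^2 - 27*r + 90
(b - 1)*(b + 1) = b^2 - 1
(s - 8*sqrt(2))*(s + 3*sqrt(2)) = s^2 - 5*sqrt(2)*s - 48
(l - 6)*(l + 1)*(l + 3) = l^3 - 2*l^2 - 21*l - 18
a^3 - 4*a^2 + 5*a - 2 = (a - 2)*(a - 1)^2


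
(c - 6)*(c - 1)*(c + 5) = c^3 - 2*c^2 - 29*c + 30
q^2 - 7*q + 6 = (q - 6)*(q - 1)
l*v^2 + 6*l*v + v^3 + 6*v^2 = v*(l + v)*(v + 6)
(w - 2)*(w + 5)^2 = w^3 + 8*w^2 + 5*w - 50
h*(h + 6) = h^2 + 6*h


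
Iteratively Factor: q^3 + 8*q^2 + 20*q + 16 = (q + 2)*(q^2 + 6*q + 8) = (q + 2)*(q + 4)*(q + 2)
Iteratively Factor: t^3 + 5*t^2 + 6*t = (t + 2)*(t^2 + 3*t) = t*(t + 2)*(t + 3)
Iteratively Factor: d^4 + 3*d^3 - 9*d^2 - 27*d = (d + 3)*(d^3 - 9*d) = d*(d + 3)*(d^2 - 9) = d*(d - 3)*(d + 3)*(d + 3)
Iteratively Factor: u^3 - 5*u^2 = (u)*(u^2 - 5*u) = u^2*(u - 5)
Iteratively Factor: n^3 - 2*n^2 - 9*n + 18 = (n - 3)*(n^2 + n - 6) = (n - 3)*(n + 3)*(n - 2)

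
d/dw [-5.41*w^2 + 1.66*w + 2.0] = 1.66 - 10.82*w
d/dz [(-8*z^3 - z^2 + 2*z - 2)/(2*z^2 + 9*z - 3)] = (-16*z^4 - 144*z^3 + 59*z^2 + 14*z + 12)/(4*z^4 + 36*z^3 + 69*z^2 - 54*z + 9)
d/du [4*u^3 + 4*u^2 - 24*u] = 12*u^2 + 8*u - 24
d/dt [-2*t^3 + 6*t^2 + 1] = 6*t*(2 - t)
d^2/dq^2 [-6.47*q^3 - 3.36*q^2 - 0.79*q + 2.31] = -38.82*q - 6.72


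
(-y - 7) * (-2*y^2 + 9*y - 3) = 2*y^3 + 5*y^2 - 60*y + 21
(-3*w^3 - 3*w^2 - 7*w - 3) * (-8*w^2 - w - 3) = 24*w^5 + 27*w^4 + 68*w^3 + 40*w^2 + 24*w + 9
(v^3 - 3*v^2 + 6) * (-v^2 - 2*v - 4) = -v^5 + v^4 + 2*v^3 + 6*v^2 - 12*v - 24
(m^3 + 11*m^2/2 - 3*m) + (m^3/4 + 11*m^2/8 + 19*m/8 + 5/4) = 5*m^3/4 + 55*m^2/8 - 5*m/8 + 5/4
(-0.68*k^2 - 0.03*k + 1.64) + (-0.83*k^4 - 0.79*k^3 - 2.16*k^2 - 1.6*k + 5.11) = -0.83*k^4 - 0.79*k^3 - 2.84*k^2 - 1.63*k + 6.75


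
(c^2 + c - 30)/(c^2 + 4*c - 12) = (c - 5)/(c - 2)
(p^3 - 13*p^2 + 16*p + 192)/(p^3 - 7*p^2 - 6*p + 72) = (p^2 - 16*p + 64)/(p^2 - 10*p + 24)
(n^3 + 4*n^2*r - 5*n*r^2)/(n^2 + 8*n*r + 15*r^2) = n*(n - r)/(n + 3*r)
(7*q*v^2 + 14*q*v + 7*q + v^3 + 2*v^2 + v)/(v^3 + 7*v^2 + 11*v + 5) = (7*q + v)/(v + 5)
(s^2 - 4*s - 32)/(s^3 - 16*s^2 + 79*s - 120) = (s + 4)/(s^2 - 8*s + 15)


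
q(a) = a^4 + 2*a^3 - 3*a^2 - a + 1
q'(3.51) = 224.83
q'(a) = 4*a^3 + 6*a^2 - 6*a - 1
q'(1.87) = 34.92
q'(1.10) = 4.98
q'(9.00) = 3347.00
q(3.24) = 144.49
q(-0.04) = 1.04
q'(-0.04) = -0.75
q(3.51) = 198.80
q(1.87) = 13.95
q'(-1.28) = 8.12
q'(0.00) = -1.00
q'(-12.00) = -5977.00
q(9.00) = 7768.00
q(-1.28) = -4.15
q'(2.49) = 83.01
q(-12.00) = 16861.00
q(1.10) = 0.40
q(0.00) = 1.00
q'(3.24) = 178.59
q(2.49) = 49.23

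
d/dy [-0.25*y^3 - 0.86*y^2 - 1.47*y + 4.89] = -0.75*y^2 - 1.72*y - 1.47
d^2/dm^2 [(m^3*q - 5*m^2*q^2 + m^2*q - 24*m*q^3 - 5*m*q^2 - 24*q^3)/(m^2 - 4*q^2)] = 10*q^2*(4*m^3*q + m^3 + 12*m^2*q^2 + 12*m^2*q + 48*m*q^3 + 12*m*q^2 + 16*q^4 + 16*q^3)/(-m^6 + 12*m^4*q^2 - 48*m^2*q^4 + 64*q^6)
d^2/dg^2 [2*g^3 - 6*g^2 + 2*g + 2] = 12*g - 12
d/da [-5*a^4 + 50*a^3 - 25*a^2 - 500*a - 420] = -20*a^3 + 150*a^2 - 50*a - 500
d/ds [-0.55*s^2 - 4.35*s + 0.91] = -1.1*s - 4.35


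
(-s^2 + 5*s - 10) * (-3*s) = 3*s^3 - 15*s^2 + 30*s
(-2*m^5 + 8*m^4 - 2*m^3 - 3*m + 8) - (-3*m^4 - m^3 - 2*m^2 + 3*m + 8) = -2*m^5 + 11*m^4 - m^3 + 2*m^2 - 6*m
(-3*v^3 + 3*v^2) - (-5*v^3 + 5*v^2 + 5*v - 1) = 2*v^3 - 2*v^2 - 5*v + 1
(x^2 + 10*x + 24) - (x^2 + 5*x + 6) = 5*x + 18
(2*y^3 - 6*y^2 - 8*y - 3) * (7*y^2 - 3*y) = 14*y^5 - 48*y^4 - 38*y^3 + 3*y^2 + 9*y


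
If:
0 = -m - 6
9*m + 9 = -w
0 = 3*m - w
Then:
No Solution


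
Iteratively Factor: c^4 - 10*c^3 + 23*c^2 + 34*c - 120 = (c - 3)*(c^3 - 7*c^2 + 2*c + 40) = (c - 5)*(c - 3)*(c^2 - 2*c - 8) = (c - 5)*(c - 3)*(c + 2)*(c - 4)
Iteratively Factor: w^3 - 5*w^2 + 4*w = (w - 1)*(w^2 - 4*w) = w*(w - 1)*(w - 4)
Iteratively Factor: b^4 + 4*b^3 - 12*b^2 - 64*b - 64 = (b + 2)*(b^3 + 2*b^2 - 16*b - 32) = (b + 2)*(b + 4)*(b^2 - 2*b - 8) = (b - 4)*(b + 2)*(b + 4)*(b + 2)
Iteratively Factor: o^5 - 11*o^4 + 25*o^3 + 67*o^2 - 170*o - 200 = (o - 5)*(o^4 - 6*o^3 - 5*o^2 + 42*o + 40) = (o - 5)*(o - 4)*(o^3 - 2*o^2 - 13*o - 10) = (o - 5)*(o - 4)*(o + 2)*(o^2 - 4*o - 5) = (o - 5)*(o - 4)*(o + 1)*(o + 2)*(o - 5)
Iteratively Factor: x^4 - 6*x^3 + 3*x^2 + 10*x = (x - 5)*(x^3 - x^2 - 2*x) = x*(x - 5)*(x^2 - x - 2) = x*(x - 5)*(x + 1)*(x - 2)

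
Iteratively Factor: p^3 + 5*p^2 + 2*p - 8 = (p + 4)*(p^2 + p - 2) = (p + 2)*(p + 4)*(p - 1)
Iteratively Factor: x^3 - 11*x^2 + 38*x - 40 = (x - 5)*(x^2 - 6*x + 8) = (x - 5)*(x - 4)*(x - 2)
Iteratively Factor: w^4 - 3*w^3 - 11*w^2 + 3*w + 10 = (w + 1)*(w^3 - 4*w^2 - 7*w + 10) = (w + 1)*(w + 2)*(w^2 - 6*w + 5) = (w - 5)*(w + 1)*(w + 2)*(w - 1)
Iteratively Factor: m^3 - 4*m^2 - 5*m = (m - 5)*(m^2 + m) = m*(m - 5)*(m + 1)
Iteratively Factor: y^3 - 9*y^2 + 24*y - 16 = (y - 4)*(y^2 - 5*y + 4) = (y - 4)*(y - 1)*(y - 4)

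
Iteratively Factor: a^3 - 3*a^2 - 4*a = (a)*(a^2 - 3*a - 4) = a*(a + 1)*(a - 4)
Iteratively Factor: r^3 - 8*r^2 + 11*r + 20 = (r + 1)*(r^2 - 9*r + 20) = (r - 4)*(r + 1)*(r - 5)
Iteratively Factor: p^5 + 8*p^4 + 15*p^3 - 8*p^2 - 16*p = (p + 4)*(p^4 + 4*p^3 - p^2 - 4*p) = (p + 4)^2*(p^3 - p) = p*(p + 4)^2*(p^2 - 1) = p*(p - 1)*(p + 4)^2*(p + 1)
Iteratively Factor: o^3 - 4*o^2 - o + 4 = (o - 4)*(o^2 - 1) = (o - 4)*(o - 1)*(o + 1)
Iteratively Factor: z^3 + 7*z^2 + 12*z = (z)*(z^2 + 7*z + 12) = z*(z + 4)*(z + 3)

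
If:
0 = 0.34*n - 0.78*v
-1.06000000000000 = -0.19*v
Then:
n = 12.80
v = 5.58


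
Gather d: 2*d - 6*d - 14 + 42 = 28 - 4*d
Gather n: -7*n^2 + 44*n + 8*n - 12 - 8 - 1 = -7*n^2 + 52*n - 21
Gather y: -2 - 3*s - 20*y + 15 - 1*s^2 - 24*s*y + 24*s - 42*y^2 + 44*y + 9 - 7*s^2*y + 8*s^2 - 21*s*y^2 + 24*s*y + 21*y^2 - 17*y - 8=7*s^2 + 21*s + y^2*(-21*s - 21) + y*(7 - 7*s^2) + 14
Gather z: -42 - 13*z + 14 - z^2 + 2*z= -z^2 - 11*z - 28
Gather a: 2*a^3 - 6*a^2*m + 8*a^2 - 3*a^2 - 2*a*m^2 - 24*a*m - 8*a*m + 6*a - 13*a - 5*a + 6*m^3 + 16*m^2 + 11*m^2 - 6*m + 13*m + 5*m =2*a^3 + a^2*(5 - 6*m) + a*(-2*m^2 - 32*m - 12) + 6*m^3 + 27*m^2 + 12*m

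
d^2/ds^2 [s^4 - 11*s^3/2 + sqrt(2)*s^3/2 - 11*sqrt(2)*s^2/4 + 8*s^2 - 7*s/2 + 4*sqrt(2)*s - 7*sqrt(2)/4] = 12*s^2 - 33*s + 3*sqrt(2)*s - 11*sqrt(2)/2 + 16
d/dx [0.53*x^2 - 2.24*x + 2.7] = 1.06*x - 2.24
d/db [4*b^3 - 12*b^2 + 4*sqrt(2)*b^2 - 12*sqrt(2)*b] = 12*b^2 - 24*b + 8*sqrt(2)*b - 12*sqrt(2)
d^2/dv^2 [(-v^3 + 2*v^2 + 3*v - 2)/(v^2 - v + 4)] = 4*(4*v^3 - 9*v^2 - 39*v + 25)/(v^6 - 3*v^5 + 15*v^4 - 25*v^3 + 60*v^2 - 48*v + 64)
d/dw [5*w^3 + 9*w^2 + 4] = 3*w*(5*w + 6)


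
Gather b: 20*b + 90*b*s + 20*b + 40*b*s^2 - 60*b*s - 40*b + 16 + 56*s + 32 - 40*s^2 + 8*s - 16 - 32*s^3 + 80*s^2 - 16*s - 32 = b*(40*s^2 + 30*s) - 32*s^3 + 40*s^2 + 48*s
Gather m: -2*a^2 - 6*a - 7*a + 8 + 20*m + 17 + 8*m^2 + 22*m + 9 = -2*a^2 - 13*a + 8*m^2 + 42*m + 34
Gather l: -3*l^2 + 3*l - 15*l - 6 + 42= -3*l^2 - 12*l + 36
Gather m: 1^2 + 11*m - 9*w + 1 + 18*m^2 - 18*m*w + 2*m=18*m^2 + m*(13 - 18*w) - 9*w + 2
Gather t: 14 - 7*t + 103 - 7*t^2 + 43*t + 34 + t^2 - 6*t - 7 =-6*t^2 + 30*t + 144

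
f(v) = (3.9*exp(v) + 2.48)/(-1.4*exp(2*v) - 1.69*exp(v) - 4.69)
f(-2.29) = -0.59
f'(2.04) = 0.28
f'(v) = (3.9*exp(v) + 2.48)*(2.8*exp(2*v) + 1.69*exp(v))/(-1.4*exp(2*v) - 1.69*exp(v) - 4.69)^2 + 3.9*exp(v)/(-1.4*exp(2*v) - 1.69*exp(v) - 4.69) = (5.46*exp(2*v) + 6.944*exp(v) - 14.0998)*exp(v)/(1.96*exp(4*v) + 4.732*exp(3*v) + 15.9881*exp(2*v) + 15.8522*exp(v) + 21.9961)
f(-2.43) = -0.58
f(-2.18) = -0.60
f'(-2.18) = -0.06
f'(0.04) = -0.02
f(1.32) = -0.56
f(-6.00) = -0.53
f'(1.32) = 0.35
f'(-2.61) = -0.04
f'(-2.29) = -0.06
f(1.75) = -0.41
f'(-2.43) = -0.05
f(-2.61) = -0.57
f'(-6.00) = 0.00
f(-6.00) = -0.53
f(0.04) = -0.82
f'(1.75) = 0.32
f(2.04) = -0.32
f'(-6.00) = 0.00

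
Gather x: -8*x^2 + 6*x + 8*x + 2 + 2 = -8*x^2 + 14*x + 4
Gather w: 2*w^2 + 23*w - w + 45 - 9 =2*w^2 + 22*w + 36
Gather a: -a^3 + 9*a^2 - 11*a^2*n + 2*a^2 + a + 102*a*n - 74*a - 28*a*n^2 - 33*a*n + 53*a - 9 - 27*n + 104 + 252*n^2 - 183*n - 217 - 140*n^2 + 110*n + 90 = -a^3 + a^2*(11 - 11*n) + a*(-28*n^2 + 69*n - 20) + 112*n^2 - 100*n - 32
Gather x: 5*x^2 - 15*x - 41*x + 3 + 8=5*x^2 - 56*x + 11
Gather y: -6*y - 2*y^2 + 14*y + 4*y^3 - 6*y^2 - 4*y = 4*y^3 - 8*y^2 + 4*y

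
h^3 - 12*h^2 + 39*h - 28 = (h - 7)*(h - 4)*(h - 1)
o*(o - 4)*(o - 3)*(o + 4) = o^4 - 3*o^3 - 16*o^2 + 48*o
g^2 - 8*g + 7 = (g - 7)*(g - 1)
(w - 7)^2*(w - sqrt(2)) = w^3 - 14*w^2 - sqrt(2)*w^2 + 14*sqrt(2)*w + 49*w - 49*sqrt(2)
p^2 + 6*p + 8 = (p + 2)*(p + 4)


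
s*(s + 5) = s^2 + 5*s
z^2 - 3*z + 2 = (z - 2)*(z - 1)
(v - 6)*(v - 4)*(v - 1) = v^3 - 11*v^2 + 34*v - 24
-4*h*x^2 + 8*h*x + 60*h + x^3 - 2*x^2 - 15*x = (-4*h + x)*(x - 5)*(x + 3)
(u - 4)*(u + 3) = u^2 - u - 12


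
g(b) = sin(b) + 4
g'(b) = cos(b)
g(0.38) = 4.37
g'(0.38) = 0.93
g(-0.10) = 3.90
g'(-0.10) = 1.00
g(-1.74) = 3.01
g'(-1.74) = -0.17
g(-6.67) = 3.62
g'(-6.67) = 0.93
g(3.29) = 3.85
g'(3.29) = -0.99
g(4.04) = 3.22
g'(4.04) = -0.62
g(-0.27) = 3.73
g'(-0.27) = 0.96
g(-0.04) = 3.96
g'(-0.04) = 1.00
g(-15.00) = 3.35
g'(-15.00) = -0.76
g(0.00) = 4.00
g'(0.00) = 1.00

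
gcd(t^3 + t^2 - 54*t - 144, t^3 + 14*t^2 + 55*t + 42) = t + 6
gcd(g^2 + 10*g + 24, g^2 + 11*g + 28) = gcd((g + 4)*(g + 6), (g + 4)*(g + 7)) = g + 4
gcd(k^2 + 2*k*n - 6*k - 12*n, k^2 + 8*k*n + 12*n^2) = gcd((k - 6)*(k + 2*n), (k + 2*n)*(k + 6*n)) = k + 2*n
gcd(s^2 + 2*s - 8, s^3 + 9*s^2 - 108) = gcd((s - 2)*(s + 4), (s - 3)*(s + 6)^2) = 1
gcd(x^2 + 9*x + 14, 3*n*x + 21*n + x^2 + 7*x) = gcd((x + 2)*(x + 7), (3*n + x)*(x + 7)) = x + 7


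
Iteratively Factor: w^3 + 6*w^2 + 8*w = (w + 4)*(w^2 + 2*w) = w*(w + 4)*(w + 2)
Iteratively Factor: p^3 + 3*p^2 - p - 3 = (p - 1)*(p^2 + 4*p + 3) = (p - 1)*(p + 3)*(p + 1)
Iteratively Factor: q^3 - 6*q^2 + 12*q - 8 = (q - 2)*(q^2 - 4*q + 4) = (q - 2)^2*(q - 2)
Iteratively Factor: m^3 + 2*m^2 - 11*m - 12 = (m + 1)*(m^2 + m - 12) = (m - 3)*(m + 1)*(m + 4)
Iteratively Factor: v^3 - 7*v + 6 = (v - 1)*(v^2 + v - 6) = (v - 1)*(v + 3)*(v - 2)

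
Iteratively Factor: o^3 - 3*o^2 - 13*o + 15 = (o - 1)*(o^2 - 2*o - 15) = (o - 1)*(o + 3)*(o - 5)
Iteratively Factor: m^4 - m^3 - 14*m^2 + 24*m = (m + 4)*(m^3 - 5*m^2 + 6*m) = m*(m + 4)*(m^2 - 5*m + 6) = m*(m - 3)*(m + 4)*(m - 2)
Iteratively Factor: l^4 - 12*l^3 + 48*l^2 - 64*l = (l - 4)*(l^3 - 8*l^2 + 16*l) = l*(l - 4)*(l^2 - 8*l + 16) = l*(l - 4)^2*(l - 4)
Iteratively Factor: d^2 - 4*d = (d - 4)*(d)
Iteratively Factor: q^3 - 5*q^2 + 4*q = (q - 1)*(q^2 - 4*q) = (q - 4)*(q - 1)*(q)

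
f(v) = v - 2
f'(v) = 1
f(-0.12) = -2.12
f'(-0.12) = 1.00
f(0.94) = -1.06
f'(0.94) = 1.00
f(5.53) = 3.53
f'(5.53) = 1.00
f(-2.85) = -4.85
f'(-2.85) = 1.00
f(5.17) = 3.17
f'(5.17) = 1.00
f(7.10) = 5.10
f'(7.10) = 1.00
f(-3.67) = -5.67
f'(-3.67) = 1.00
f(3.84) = 1.84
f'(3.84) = 1.00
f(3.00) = 1.00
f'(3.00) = 1.00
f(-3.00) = -5.00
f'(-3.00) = 1.00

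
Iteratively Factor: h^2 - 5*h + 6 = (h - 2)*(h - 3)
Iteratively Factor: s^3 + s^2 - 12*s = (s + 4)*(s^2 - 3*s) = (s - 3)*(s + 4)*(s)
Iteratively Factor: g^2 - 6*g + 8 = (g - 4)*(g - 2)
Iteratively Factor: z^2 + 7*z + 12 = (z + 3)*(z + 4)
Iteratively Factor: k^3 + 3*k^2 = (k)*(k^2 + 3*k) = k^2*(k + 3)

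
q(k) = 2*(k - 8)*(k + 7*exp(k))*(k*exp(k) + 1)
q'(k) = 2*(k - 8)*(k + 7*exp(k))*(k*exp(k) + exp(k)) + 2*(k - 8)*(k*exp(k) + 1)*(7*exp(k) + 1) + 2*(k + 7*exp(k))*(k*exp(k) + 1)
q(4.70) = -2646011.21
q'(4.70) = -5034340.51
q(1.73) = -5560.24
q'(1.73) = -12533.62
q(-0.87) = -23.25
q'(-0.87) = -43.71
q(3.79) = -445516.64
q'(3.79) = -895459.54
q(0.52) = -344.79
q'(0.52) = -782.38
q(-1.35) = -5.65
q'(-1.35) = -32.82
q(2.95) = -79193.95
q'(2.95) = -166573.00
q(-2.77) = 41.50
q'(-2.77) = -35.03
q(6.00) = -27412218.71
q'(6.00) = -45625393.06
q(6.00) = -27412218.71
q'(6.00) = -45625393.06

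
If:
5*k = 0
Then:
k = 0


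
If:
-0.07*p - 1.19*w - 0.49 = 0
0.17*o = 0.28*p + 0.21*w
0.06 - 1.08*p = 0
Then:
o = -0.42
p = 0.06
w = -0.42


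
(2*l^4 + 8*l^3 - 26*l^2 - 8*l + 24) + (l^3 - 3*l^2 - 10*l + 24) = 2*l^4 + 9*l^3 - 29*l^2 - 18*l + 48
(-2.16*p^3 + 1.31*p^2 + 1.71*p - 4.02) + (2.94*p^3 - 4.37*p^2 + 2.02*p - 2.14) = 0.78*p^3 - 3.06*p^2 + 3.73*p - 6.16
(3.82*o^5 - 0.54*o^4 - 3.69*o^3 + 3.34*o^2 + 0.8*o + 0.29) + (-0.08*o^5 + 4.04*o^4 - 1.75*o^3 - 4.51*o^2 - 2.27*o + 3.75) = 3.74*o^5 + 3.5*o^4 - 5.44*o^3 - 1.17*o^2 - 1.47*o + 4.04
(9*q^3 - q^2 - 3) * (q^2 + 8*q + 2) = 9*q^5 + 71*q^4 + 10*q^3 - 5*q^2 - 24*q - 6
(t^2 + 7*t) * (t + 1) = t^3 + 8*t^2 + 7*t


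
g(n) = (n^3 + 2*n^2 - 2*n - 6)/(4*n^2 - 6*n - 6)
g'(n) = (6 - 8*n)*(n^3 + 2*n^2 - 2*n - 6)/(4*n^2 - 6*n - 6)^2 + (3*n^2 + 4*n - 2)/(4*n^2 - 6*n - 6)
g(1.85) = -1.02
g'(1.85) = -7.23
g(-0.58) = 3.71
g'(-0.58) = -30.83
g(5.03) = 2.49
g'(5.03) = 0.14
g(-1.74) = -0.10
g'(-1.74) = -0.12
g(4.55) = 2.43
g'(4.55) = 0.09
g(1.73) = -0.39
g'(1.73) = -3.84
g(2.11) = -9.49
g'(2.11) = -144.44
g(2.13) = -13.41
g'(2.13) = -265.85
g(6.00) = 2.65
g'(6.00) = 0.18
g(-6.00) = -0.79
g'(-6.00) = 0.23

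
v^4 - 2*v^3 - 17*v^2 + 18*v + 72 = (v - 4)*(v - 3)*(v + 2)*(v + 3)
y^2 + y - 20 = (y - 4)*(y + 5)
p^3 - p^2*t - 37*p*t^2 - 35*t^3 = (p - 7*t)*(p + t)*(p + 5*t)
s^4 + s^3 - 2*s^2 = s^2*(s - 1)*(s + 2)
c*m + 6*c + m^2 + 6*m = (c + m)*(m + 6)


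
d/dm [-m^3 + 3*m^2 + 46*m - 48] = -3*m^2 + 6*m + 46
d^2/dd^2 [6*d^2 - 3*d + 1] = 12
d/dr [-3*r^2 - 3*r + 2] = -6*r - 3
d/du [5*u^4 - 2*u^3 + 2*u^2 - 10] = 2*u*(10*u^2 - 3*u + 2)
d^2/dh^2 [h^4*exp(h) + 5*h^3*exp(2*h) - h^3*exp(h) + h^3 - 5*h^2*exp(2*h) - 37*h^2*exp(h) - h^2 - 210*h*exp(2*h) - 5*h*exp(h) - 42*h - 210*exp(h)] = h^4*exp(h) + 20*h^3*exp(2*h) + 7*h^3*exp(h) + 40*h^2*exp(2*h) - 31*h^2*exp(h) - 850*h*exp(2*h) - 159*h*exp(h) + 6*h - 850*exp(2*h) - 294*exp(h) - 2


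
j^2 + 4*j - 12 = (j - 2)*(j + 6)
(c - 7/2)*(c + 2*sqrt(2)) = c^2 - 7*c/2 + 2*sqrt(2)*c - 7*sqrt(2)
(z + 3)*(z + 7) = z^2 + 10*z + 21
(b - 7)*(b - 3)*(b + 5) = b^3 - 5*b^2 - 29*b + 105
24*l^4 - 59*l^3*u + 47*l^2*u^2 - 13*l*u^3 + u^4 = (-8*l + u)*(-3*l + u)*(-l + u)^2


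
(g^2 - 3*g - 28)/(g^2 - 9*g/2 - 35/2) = 2*(g + 4)/(2*g + 5)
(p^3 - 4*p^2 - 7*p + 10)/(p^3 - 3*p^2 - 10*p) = (p - 1)/p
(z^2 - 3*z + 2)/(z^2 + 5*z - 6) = (z - 2)/(z + 6)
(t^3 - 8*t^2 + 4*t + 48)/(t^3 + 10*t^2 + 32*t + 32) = (t^2 - 10*t + 24)/(t^2 + 8*t + 16)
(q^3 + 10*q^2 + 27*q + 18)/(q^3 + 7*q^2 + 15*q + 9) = (q + 6)/(q + 3)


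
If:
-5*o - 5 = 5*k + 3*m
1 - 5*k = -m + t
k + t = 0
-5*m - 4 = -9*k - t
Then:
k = 1/12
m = -2/3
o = -41/60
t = -1/12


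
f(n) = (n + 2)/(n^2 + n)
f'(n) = (-2*n - 1)*(n + 2)/(n^2 + n)^2 + 1/(n^2 + n)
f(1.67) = 0.82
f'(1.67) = -0.58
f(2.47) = 0.52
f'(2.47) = -0.24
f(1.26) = 1.14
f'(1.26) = -1.06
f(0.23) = 7.88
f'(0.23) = -37.15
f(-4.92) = -0.15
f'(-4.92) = -0.02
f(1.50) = 0.93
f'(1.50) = -0.73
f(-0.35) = -7.25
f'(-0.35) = -13.96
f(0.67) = 2.39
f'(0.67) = -4.10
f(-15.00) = -0.06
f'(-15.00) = 0.00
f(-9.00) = -0.10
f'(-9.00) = -0.00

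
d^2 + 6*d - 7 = (d - 1)*(d + 7)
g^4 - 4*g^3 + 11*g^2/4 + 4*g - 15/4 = (g - 5/2)*(g - 3/2)*(g - 1)*(g + 1)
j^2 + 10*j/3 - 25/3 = (j - 5/3)*(j + 5)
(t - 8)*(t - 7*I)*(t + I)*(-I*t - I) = -I*t^4 - 6*t^3 + 7*I*t^3 + 42*t^2 + I*t^2 + 48*t + 49*I*t + 56*I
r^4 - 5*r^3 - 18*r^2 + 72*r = r*(r - 6)*(r - 3)*(r + 4)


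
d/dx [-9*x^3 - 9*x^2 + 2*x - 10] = -27*x^2 - 18*x + 2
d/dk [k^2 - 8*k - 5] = 2*k - 8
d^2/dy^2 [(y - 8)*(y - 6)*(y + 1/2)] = 6*y - 27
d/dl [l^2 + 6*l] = 2*l + 6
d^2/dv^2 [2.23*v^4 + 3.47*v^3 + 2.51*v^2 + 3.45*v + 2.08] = 26.76*v^2 + 20.82*v + 5.02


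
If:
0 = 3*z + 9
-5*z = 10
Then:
No Solution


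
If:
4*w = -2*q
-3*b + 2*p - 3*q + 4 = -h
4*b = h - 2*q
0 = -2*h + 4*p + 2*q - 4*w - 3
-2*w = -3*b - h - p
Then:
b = -23/32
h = 15/16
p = -11/16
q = 61/32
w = -61/64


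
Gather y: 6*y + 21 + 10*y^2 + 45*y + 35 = 10*y^2 + 51*y + 56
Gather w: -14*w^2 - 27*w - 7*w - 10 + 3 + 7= -14*w^2 - 34*w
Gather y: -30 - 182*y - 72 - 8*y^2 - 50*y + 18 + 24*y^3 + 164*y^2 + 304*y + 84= 24*y^3 + 156*y^2 + 72*y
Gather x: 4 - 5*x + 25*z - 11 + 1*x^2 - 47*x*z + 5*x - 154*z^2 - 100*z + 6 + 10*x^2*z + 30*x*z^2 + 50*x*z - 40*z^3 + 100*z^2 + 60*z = x^2*(10*z + 1) + x*(30*z^2 + 3*z) - 40*z^3 - 54*z^2 - 15*z - 1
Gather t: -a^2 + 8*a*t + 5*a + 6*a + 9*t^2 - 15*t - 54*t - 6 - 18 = -a^2 + 11*a + 9*t^2 + t*(8*a - 69) - 24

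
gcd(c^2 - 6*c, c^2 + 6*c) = c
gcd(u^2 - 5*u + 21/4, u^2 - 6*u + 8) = 1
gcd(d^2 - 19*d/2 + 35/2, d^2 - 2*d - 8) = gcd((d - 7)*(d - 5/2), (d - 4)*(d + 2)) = 1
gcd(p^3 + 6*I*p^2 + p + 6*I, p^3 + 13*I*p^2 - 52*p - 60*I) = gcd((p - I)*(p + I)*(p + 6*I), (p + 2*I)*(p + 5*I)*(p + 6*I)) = p + 6*I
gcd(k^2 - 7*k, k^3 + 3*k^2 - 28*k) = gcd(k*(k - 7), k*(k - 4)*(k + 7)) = k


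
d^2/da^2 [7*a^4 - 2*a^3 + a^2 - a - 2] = 84*a^2 - 12*a + 2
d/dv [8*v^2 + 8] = 16*v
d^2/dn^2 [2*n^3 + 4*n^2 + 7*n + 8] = 12*n + 8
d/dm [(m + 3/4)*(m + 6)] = 2*m + 27/4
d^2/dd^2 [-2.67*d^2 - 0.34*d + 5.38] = -5.34000000000000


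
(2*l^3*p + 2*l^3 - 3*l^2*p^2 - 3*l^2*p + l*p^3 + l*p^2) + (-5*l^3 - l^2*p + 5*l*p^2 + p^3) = 2*l^3*p - 3*l^3 - 3*l^2*p^2 - 4*l^2*p + l*p^3 + 6*l*p^2 + p^3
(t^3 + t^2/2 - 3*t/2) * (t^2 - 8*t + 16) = t^5 - 15*t^4/2 + 21*t^3/2 + 20*t^2 - 24*t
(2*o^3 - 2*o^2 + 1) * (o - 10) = 2*o^4 - 22*o^3 + 20*o^2 + o - 10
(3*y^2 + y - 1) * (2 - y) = -3*y^3 + 5*y^2 + 3*y - 2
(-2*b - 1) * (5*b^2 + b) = -10*b^3 - 7*b^2 - b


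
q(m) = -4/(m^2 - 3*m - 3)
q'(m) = -4*(3 - 2*m)/(m^2 - 3*m - 3)^2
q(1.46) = 0.76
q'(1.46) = -0.01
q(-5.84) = -0.08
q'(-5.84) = -0.02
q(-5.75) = -0.08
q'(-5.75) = -0.03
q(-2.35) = -0.42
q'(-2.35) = -0.34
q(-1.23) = -1.82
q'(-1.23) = -4.50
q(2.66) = 1.02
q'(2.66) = 0.61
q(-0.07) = 1.44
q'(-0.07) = -1.62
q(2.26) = 0.86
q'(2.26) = 0.28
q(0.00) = 1.33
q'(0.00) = -1.33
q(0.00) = 1.33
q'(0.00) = -1.33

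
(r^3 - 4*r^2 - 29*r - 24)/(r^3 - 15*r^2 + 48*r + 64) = (r + 3)/(r - 8)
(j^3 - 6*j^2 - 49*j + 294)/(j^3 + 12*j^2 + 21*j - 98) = (j^2 - 13*j + 42)/(j^2 + 5*j - 14)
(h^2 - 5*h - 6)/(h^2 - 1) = (h - 6)/(h - 1)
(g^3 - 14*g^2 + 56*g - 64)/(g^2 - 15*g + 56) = (g^2 - 6*g + 8)/(g - 7)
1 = 1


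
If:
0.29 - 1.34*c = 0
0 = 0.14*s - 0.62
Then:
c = 0.22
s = 4.43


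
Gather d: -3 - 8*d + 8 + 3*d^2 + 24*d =3*d^2 + 16*d + 5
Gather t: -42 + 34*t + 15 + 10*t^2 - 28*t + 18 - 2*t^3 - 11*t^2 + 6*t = -2*t^3 - t^2 + 12*t - 9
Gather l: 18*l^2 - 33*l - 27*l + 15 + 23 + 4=18*l^2 - 60*l + 42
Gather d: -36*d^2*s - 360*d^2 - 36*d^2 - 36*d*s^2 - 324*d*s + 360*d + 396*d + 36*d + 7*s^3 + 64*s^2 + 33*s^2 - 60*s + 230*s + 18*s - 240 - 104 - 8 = d^2*(-36*s - 396) + d*(-36*s^2 - 324*s + 792) + 7*s^3 + 97*s^2 + 188*s - 352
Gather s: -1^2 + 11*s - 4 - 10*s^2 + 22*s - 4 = -10*s^2 + 33*s - 9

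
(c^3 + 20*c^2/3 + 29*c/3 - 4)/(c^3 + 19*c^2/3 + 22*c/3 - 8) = (3*c - 1)/(3*c - 2)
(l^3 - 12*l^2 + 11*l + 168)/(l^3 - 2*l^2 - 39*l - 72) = (l - 7)/(l + 3)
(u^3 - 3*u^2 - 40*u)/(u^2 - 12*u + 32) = u*(u + 5)/(u - 4)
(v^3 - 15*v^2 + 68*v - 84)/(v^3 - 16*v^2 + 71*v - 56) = (v^2 - 8*v + 12)/(v^2 - 9*v + 8)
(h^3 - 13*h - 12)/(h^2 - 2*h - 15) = (h^2 - 3*h - 4)/(h - 5)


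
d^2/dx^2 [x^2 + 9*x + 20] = 2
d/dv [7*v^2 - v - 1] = 14*v - 1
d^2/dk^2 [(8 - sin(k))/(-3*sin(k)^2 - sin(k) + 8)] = (-9*sin(k)^5 + 291*sin(k)^4 - 54*sin(k)^3 + 336*sin(k)^2 - 384)/(3*sin(k)^2 + sin(k) - 8)^3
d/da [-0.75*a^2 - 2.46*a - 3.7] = -1.5*a - 2.46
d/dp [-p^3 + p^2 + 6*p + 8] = -3*p^2 + 2*p + 6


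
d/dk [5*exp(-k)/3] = -5*exp(-k)/3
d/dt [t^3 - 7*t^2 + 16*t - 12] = 3*t^2 - 14*t + 16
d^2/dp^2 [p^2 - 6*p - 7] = 2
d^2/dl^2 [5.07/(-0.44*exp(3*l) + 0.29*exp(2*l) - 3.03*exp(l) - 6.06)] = (-5.07*(1.32*exp(2*l) - 0.58*exp(l) + 3.03)*(2.64*exp(2*l) - 1.16*exp(l) + 6.06)*exp(l) + (20.0772*exp(2*l) - 5.8812*exp(l) + 15.3621)*(0.44*exp(3*l) - 0.29*exp(2*l) + 3.03*exp(l) + 6.06))*exp(l)/(0.44*exp(3*l) - 0.29*exp(2*l) + 3.03*exp(l) + 6.06)^3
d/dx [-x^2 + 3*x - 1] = 3 - 2*x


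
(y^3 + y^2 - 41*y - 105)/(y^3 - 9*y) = (y^2 - 2*y - 35)/(y*(y - 3))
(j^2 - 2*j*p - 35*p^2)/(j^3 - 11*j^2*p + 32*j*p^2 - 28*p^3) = (j + 5*p)/(j^2 - 4*j*p + 4*p^2)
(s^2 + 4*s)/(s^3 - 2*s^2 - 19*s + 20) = s/(s^2 - 6*s + 5)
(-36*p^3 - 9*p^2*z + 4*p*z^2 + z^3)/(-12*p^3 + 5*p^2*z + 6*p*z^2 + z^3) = (-3*p + z)/(-p + z)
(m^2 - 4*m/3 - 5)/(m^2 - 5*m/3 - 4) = (3*m + 5)/(3*m + 4)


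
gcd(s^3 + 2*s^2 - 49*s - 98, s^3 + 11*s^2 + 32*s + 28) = s^2 + 9*s + 14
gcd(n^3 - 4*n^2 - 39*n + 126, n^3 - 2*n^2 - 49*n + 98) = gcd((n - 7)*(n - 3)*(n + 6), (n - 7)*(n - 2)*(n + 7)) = n - 7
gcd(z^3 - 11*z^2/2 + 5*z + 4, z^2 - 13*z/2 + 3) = 1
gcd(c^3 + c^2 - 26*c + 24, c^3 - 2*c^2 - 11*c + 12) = c^2 - 5*c + 4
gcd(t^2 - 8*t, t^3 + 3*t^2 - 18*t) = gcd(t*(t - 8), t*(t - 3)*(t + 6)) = t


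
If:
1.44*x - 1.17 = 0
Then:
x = 0.81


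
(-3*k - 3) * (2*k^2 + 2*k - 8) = -6*k^3 - 12*k^2 + 18*k + 24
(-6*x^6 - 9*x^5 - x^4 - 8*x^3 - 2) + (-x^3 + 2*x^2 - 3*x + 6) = -6*x^6 - 9*x^5 - x^4 - 9*x^3 + 2*x^2 - 3*x + 4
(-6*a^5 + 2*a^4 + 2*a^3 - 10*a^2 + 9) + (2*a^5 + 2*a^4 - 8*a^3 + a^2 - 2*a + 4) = -4*a^5 + 4*a^4 - 6*a^3 - 9*a^2 - 2*a + 13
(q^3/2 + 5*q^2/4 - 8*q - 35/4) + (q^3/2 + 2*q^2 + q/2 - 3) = q^3 + 13*q^2/4 - 15*q/2 - 47/4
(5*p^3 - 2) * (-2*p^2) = -10*p^5 + 4*p^2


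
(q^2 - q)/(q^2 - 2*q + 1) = q/(q - 1)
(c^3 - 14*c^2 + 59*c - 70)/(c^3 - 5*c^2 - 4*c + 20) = (c - 7)/(c + 2)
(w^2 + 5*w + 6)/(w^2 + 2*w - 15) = (w^2 + 5*w + 6)/(w^2 + 2*w - 15)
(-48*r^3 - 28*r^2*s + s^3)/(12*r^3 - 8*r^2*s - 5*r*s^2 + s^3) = (-4*r - s)/(r - s)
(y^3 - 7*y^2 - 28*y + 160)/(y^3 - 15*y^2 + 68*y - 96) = (y + 5)/(y - 3)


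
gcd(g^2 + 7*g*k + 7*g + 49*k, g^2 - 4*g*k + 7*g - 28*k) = g + 7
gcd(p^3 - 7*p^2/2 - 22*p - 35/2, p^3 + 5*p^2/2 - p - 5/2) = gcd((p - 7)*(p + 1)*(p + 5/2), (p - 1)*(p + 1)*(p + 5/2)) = p^2 + 7*p/2 + 5/2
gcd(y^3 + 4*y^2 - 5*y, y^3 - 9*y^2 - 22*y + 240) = y + 5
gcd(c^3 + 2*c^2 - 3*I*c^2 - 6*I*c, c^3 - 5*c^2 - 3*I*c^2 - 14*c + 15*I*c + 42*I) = c^2 + c*(2 - 3*I) - 6*I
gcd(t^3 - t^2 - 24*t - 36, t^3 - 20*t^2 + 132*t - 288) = t - 6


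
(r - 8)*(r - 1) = r^2 - 9*r + 8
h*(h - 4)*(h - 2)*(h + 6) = h^4 - 28*h^2 + 48*h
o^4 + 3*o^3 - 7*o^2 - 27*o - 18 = (o - 3)*(o + 1)*(o + 2)*(o + 3)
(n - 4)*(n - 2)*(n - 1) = n^3 - 7*n^2 + 14*n - 8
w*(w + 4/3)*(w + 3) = w^3 + 13*w^2/3 + 4*w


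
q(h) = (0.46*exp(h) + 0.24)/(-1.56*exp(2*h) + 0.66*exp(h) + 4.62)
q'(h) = (0.46*exp(h) + 0.24)*(3.12*exp(2*h) - 0.66*exp(h))/(-1.56*exp(2*h) + 0.66*exp(h) + 4.62)^2 + 0.46*exp(h)/(-1.56*exp(2*h) + 0.66*exp(h) + 4.62)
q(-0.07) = 0.17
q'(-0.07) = 0.20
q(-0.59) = 0.11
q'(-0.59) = 0.07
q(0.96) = -0.34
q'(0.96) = 1.25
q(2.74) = -0.02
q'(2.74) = 0.02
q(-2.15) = 0.06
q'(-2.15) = 0.01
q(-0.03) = 0.18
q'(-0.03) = 0.23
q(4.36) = -0.00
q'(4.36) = 0.00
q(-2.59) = 0.06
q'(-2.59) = 0.01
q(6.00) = 0.00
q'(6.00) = 0.00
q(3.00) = -0.02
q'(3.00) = 0.02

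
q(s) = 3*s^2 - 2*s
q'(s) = 6*s - 2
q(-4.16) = 60.24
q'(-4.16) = -26.96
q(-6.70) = 148.07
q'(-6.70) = -42.20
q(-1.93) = 15.03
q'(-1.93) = -13.58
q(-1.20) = 6.72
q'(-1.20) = -9.20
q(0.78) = 0.27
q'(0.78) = 2.68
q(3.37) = 27.33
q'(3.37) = 18.22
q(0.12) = -0.20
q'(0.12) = -1.28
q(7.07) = 135.81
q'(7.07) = 40.42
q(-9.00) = 261.00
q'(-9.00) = -56.00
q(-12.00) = 456.00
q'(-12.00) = -74.00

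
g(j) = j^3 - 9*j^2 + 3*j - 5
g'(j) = 3*j^2 - 18*j + 3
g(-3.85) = -207.02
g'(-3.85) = 116.77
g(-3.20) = -139.53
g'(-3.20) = 91.32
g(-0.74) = -12.55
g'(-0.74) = 17.96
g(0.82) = -8.04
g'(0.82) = -9.74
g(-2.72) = -99.87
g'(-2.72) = 74.16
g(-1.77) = -44.05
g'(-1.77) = 44.26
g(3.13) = -53.12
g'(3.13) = -23.95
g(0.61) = -6.29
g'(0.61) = -6.86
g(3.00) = -50.00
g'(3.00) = -24.00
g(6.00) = -95.00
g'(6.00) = 3.00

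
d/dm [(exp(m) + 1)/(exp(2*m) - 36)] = (-2*(exp(m) + 1)*exp(m) + exp(2*m) - 36)*exp(m)/(exp(2*m) - 36)^2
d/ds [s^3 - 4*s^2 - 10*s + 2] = 3*s^2 - 8*s - 10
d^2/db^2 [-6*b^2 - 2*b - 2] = -12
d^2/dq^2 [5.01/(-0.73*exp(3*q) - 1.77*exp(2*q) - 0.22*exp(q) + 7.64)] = (-5.01*(2.19*exp(2*q) + 3.54*exp(q) + 0.22)*(4.38*exp(2*q) + 7.08*exp(q) + 0.44)*exp(q) + (32.9157*exp(2*q) + 35.4708*exp(q) + 1.1022)*(0.73*exp(3*q) + 1.77*exp(2*q) + 0.22*exp(q) - 7.64))*exp(q)/(0.73*exp(3*q) + 1.77*exp(2*q) + 0.22*exp(q) - 7.64)^3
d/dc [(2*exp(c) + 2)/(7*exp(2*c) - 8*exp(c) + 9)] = (-14*exp(2*c) - 28*exp(c) + 34)*exp(c)/(49*exp(4*c) - 112*exp(3*c) + 190*exp(2*c) - 144*exp(c) + 81)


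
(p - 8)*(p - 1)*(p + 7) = p^3 - 2*p^2 - 55*p + 56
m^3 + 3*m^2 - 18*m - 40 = (m - 4)*(m + 2)*(m + 5)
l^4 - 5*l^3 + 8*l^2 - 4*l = l*(l - 2)^2*(l - 1)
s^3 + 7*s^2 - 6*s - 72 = (s - 3)*(s + 4)*(s + 6)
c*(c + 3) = c^2 + 3*c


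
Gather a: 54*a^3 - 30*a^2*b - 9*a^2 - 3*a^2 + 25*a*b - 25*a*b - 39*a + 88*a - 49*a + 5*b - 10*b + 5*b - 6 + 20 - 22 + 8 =54*a^3 + a^2*(-30*b - 12)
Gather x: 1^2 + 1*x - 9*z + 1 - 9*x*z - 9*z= x*(1 - 9*z) - 18*z + 2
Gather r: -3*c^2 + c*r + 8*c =-3*c^2 + c*r + 8*c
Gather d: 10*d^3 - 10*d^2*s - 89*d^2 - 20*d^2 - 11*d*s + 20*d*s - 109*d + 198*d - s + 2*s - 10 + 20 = 10*d^3 + d^2*(-10*s - 109) + d*(9*s + 89) + s + 10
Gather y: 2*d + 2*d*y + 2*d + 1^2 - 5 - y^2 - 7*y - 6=4*d - y^2 + y*(2*d - 7) - 10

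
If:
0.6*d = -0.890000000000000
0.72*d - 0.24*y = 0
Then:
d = -1.48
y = -4.45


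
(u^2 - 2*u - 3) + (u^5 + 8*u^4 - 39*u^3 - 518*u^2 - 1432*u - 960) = u^5 + 8*u^4 - 39*u^3 - 517*u^2 - 1434*u - 963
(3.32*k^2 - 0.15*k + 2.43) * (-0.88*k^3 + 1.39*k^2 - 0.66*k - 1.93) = -2.9216*k^5 + 4.7468*k^4 - 4.5381*k^3 - 2.9309*k^2 - 1.3143*k - 4.6899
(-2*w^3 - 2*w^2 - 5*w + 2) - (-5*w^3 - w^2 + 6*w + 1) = 3*w^3 - w^2 - 11*w + 1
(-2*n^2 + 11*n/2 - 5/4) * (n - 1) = -2*n^3 + 15*n^2/2 - 27*n/4 + 5/4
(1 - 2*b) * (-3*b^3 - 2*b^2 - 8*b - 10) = 6*b^4 + b^3 + 14*b^2 + 12*b - 10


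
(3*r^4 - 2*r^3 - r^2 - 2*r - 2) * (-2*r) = -6*r^5 + 4*r^4 + 2*r^3 + 4*r^2 + 4*r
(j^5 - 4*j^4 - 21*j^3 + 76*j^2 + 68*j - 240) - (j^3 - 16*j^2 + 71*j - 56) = j^5 - 4*j^4 - 22*j^3 + 92*j^2 - 3*j - 184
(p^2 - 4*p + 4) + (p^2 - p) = 2*p^2 - 5*p + 4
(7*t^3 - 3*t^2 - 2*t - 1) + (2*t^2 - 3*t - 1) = 7*t^3 - t^2 - 5*t - 2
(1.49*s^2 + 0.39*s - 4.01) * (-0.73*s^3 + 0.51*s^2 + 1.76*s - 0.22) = -1.0877*s^5 + 0.4752*s^4 + 5.7486*s^3 - 1.6865*s^2 - 7.1434*s + 0.8822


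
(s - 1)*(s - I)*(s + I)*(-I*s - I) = -I*s^4 + I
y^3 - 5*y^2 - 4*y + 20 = (y - 5)*(y - 2)*(y + 2)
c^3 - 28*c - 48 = (c - 6)*(c + 2)*(c + 4)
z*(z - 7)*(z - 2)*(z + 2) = z^4 - 7*z^3 - 4*z^2 + 28*z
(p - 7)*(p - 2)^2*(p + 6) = p^4 - 5*p^3 - 34*p^2 + 164*p - 168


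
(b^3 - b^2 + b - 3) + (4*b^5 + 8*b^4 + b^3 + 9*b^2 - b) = 4*b^5 + 8*b^4 + 2*b^3 + 8*b^2 - 3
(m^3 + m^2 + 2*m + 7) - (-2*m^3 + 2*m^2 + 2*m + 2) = 3*m^3 - m^2 + 5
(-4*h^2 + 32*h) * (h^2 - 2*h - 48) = -4*h^4 + 40*h^3 + 128*h^2 - 1536*h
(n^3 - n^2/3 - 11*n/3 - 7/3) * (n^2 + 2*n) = n^5 + 5*n^4/3 - 13*n^3/3 - 29*n^2/3 - 14*n/3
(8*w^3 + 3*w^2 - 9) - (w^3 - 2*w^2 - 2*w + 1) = 7*w^3 + 5*w^2 + 2*w - 10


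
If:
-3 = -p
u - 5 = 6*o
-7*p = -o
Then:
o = 21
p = 3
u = 131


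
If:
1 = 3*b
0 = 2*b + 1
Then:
No Solution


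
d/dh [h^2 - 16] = 2*h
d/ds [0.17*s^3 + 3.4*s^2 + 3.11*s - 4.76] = 0.51*s^2 + 6.8*s + 3.11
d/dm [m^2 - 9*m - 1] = 2*m - 9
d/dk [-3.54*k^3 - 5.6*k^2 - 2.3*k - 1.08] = -10.62*k^2 - 11.2*k - 2.3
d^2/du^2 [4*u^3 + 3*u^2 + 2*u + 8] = 24*u + 6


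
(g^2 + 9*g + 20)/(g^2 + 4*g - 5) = (g + 4)/(g - 1)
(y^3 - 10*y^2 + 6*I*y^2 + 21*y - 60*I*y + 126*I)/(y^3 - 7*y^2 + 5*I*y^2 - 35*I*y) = (y^2 + 3*y*(-1 + 2*I) - 18*I)/(y*(y + 5*I))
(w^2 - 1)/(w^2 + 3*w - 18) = (w^2 - 1)/(w^2 + 3*w - 18)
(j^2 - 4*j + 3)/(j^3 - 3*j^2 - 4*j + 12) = (j - 1)/(j^2 - 4)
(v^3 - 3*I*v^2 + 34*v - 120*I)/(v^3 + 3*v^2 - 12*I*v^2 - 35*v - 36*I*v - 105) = (v^2 + 2*I*v + 24)/(v^2 + v*(3 - 7*I) - 21*I)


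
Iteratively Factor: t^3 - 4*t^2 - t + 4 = (t - 4)*(t^2 - 1) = (t - 4)*(t + 1)*(t - 1)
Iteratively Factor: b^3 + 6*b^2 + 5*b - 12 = (b + 3)*(b^2 + 3*b - 4) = (b + 3)*(b + 4)*(b - 1)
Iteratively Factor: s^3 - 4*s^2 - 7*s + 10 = (s + 2)*(s^2 - 6*s + 5) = (s - 5)*(s + 2)*(s - 1)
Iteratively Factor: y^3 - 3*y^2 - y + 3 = (y + 1)*(y^2 - 4*y + 3) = (y - 1)*(y + 1)*(y - 3)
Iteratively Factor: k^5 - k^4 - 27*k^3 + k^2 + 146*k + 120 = (k - 3)*(k^4 + 2*k^3 - 21*k^2 - 62*k - 40) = (k - 3)*(k + 2)*(k^3 - 21*k - 20) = (k - 5)*(k - 3)*(k + 2)*(k^2 + 5*k + 4) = (k - 5)*(k - 3)*(k + 2)*(k + 4)*(k + 1)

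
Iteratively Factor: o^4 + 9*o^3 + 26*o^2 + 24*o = (o)*(o^3 + 9*o^2 + 26*o + 24) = o*(o + 3)*(o^2 + 6*o + 8) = o*(o + 2)*(o + 3)*(o + 4)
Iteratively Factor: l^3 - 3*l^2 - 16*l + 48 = (l - 3)*(l^2 - 16) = (l - 4)*(l - 3)*(l + 4)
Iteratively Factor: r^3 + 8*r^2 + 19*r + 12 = (r + 4)*(r^2 + 4*r + 3) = (r + 3)*(r + 4)*(r + 1)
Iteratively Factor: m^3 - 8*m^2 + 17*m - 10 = (m - 2)*(m^2 - 6*m + 5) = (m - 2)*(m - 1)*(m - 5)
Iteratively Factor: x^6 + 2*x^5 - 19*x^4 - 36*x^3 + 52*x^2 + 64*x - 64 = (x + 4)*(x^5 - 2*x^4 - 11*x^3 + 8*x^2 + 20*x - 16) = (x - 1)*(x + 4)*(x^4 - x^3 - 12*x^2 - 4*x + 16) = (x - 1)*(x + 2)*(x + 4)*(x^3 - 3*x^2 - 6*x + 8) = (x - 1)^2*(x + 2)*(x + 4)*(x^2 - 2*x - 8) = (x - 4)*(x - 1)^2*(x + 2)*(x + 4)*(x + 2)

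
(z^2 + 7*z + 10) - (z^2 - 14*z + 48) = 21*z - 38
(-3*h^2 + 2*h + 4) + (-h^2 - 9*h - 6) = -4*h^2 - 7*h - 2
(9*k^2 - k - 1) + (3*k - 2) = 9*k^2 + 2*k - 3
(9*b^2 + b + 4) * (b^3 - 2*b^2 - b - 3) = 9*b^5 - 17*b^4 - 7*b^3 - 36*b^2 - 7*b - 12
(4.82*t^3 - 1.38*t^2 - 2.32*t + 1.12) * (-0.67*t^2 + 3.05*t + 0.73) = -3.2294*t^5 + 15.6256*t^4 + 0.864000000000001*t^3 - 8.8338*t^2 + 1.7224*t + 0.8176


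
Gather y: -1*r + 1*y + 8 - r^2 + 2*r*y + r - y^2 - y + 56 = -r^2 + 2*r*y - y^2 + 64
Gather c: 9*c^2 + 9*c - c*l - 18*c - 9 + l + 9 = 9*c^2 + c*(-l - 9) + l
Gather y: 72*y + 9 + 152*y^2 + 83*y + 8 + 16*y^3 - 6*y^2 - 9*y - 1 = 16*y^3 + 146*y^2 + 146*y + 16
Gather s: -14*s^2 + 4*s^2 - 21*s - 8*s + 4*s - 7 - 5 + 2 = -10*s^2 - 25*s - 10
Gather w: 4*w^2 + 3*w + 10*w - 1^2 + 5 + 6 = 4*w^2 + 13*w + 10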